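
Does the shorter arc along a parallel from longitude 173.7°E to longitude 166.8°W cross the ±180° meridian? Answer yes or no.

Naïve |-166.8 − 173.7| = 340.5° > 180°, so the shorter arc goes the other way round — across 180°.
Signed shortest Δλ = ((-166.8 − 173.7 + 180) mod 360) − 180 = 19.5°.
Going east by 19.5° from +173.7° passes through 180° before reaching -166.8°.

Yes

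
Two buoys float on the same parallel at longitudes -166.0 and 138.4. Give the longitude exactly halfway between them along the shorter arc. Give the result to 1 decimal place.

Signed shortest Δλ from -166.0° to +138.4° is -55.6°.
Midpoint longitude = -166.0° + (-55.6°)/2 = -166.0° − 27.8° = -193.8°.
Normalise into (−180°, 180°]: +166.2°.
(The naïve average (-166.0 + +138.4)/2 = -13.8° is on the wrong side of the globe.)

+166.2°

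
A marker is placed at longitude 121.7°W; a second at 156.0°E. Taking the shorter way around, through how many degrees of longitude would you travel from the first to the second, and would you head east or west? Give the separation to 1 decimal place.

Raw difference: 156.0 − -121.7 = 277.7°.
Normalise into (−180°, 180°]: 277.7° − 360° = -82.3°.
Negative ⇒ the second point lies to the west; separation 82.3°.

82.3° west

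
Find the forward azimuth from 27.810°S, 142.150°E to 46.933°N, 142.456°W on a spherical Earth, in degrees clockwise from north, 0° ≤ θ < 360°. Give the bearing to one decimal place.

42.3°

Δλ = -142.456 − 142.150 = -284.606°; wrapped into (−180°, 180°]: 75.394°.
θ = atan2( sin Δλ · cos φ₂ , cos φ₁ · sin φ₂ − sin φ₁ · cos φ₂ · cos Δλ )
  = atan2(0.66079, 0.72651) = 42.287° → normalised to [0°, 360°): 42.287°.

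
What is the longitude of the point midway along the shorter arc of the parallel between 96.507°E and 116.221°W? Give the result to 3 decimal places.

170.143°E

Signed shortest Δλ from +96.507° to -116.221° is +147.272°.
Midpoint longitude = +96.507° + (+147.272°)/2 = +96.507° + 73.636° = +170.143°.
(The naïve average (+96.507 + -116.221)/2 = -9.857° is on the wrong side of the globe.)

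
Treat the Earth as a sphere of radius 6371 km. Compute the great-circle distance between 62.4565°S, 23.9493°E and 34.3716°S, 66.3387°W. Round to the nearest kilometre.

6682 km

Δλ = -66.3387 − 23.9493 = -90.2880°.
Δφ = -34.3716 − -62.4565 = 28.0849°.
a = sin²(Δφ/2) + cos φ₁ · cos φ₂ · sin²(Δλ/2) = 0.250674.
c = 2·atan2(√a, √(1−a)) = 1.04875 rad → d = 6371·c ≈ 6681.60 km.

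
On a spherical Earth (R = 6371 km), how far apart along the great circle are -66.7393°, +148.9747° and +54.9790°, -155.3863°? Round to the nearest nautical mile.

7724 nmi

Δλ = -155.3863 − 148.9747 = -304.3610°; wrapped into (−180°, 180°]: 55.6390°.
Δφ = 54.9790 − -66.7393 = 121.7183°.
a = sin²(Δφ/2) + cos φ₁ · cos φ₂ · sin²(Δλ/2) = 0.812232.
c = 2·atan2(√a, √(1−a)) = 2.24524 rad → d = 6371·c ≈ 14304.43 km ≈ 7723.77 nmi.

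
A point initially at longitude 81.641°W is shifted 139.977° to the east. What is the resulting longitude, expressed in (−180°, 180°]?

58.336°E

Start at -81.641°; shift +139.977° → +58.336°.
+58.336° already lies in (−180°, 180°].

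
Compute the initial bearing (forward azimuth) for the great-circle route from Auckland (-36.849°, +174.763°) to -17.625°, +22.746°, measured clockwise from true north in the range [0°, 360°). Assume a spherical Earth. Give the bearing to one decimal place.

210.9°

Δλ = 22.746 − 174.763 = -152.017°.
θ = atan2( sin Δλ · cos φ₂ , cos φ₁ · sin φ₂ − sin φ₁ · cos φ₂ · cos Δλ )
  = atan2(-0.44718, -0.74703) = -149.095° → normalised to [0°, 360°): 210.905°.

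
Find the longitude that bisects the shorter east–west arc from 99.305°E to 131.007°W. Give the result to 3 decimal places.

164.149°E

Signed shortest Δλ from +99.305° to -131.007° is +129.688°.
Midpoint longitude = +99.305° + (+129.688°)/2 = +99.305° + 64.844° = +164.149°.
(The naïve average (+99.305 + -131.007)/2 = -15.851° is on the wrong side of the globe.)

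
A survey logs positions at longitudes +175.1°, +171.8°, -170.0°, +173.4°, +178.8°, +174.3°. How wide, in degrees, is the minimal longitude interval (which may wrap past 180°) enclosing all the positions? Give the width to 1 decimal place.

Sort the longitudes: -170.0°, +171.8°, +173.4°, +174.3°, +175.1°, +178.8°.
Eastward gaps between consecutive values (wrapping around): 341.8°, 1.6°, 0.9°, 0.8°, 3.7°, 11.2°.
Largest gap = 341.8° ⇒ minimal covering band is its complement: 360° − 341.8° = 18.2°.
Band runs from +171.8° eastward to -170.0°, crossing the antimeridian.

18.2°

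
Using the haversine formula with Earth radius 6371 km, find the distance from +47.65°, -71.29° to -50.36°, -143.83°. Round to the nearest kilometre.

Δλ = -143.83 − -71.29 = -72.54°.
Δφ = -50.36 − 47.65 = -98.01°.
a = sin²(Δφ/2) + cos φ₁ · cos φ₂ · sin²(Δλ/2) = 0.720083.
c = 2·atan2(√a, √(1−a)) = 2.02658 rad → d = 6371·c ≈ 12911.34 km.

12911 km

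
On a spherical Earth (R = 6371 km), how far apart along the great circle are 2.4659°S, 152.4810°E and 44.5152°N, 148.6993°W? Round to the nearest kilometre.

Δλ = -148.6993 − 152.4810 = -301.1803°; wrapped into (−180°, 180°]: 58.8197°.
Δφ = 44.5152 − -2.4659 = 46.9811°.
a = sin²(Δφ/2) + cos φ₁ · cos φ₂ · sin²(Δλ/2) = 0.330665.
c = 2·atan2(√a, √(1−a)) = 1.22529 rad → d = 6371·c ≈ 7806.34 km.

7806 km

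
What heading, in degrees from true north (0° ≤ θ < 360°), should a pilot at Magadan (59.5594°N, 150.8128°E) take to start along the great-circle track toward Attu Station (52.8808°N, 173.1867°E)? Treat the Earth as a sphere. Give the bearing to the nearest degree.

109°

Δλ = 173.1867 − 150.8128 = 22.3739°.
θ = atan2( sin Δλ · cos φ₂ , cos φ₁ · sin φ₂ − sin φ₁ · cos φ₂ · cos Δλ )
  = atan2(0.22971, -0.07713) = 108.561° → normalised to [0°, 360°): 108.561°.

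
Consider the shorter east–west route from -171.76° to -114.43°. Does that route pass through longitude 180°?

Signed shortest Δλ = ((-114.43 − -171.76 + 180) mod 360) − 180 = 57.33°.
Going east by 57.33° from -171.76° reaches -114.43° without touching 180°.

No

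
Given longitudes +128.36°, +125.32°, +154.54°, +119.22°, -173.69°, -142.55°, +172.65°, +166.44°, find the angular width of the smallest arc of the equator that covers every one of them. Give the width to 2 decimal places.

98.23°

Sort the longitudes: -173.69°, -142.55°, +119.22°, +125.32°, +128.36°, +154.54°, +166.44°, +172.65°.
Eastward gaps between consecutive values (wrapping around): 31.14°, 261.77°, 6.10°, 3.04°, 26.18°, 11.90°, 6.21°, 13.66°.
Largest gap = 261.77° ⇒ minimal covering band is its complement: 360° − 261.77° = 98.23°.
Band runs from +119.22° eastward to -142.55°, crossing the antimeridian.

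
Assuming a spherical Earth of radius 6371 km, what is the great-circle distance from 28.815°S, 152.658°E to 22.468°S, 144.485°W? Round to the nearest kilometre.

Δλ = -144.485 − 152.658 = -297.143°; wrapped into (−180°, 180°]: 62.857°.
Δφ = -22.468 − -28.815 = 6.347°.
a = sin²(Δφ/2) + cos φ₁ · cos φ₂ · sin²(Δλ/2) = 0.223209.
c = 2·atan2(√a, √(1−a)) = 0.98414 rad → d = 6371·c ≈ 6269.94 km.

6270 km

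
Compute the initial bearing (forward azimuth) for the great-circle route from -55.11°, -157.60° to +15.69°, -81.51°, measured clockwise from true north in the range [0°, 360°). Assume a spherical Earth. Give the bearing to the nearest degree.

Δλ = -81.51 − -157.60 = 76.09°.
θ = atan2( sin Δλ · cos φ₂ , cos φ₁ · sin φ₂ − sin φ₁ · cos φ₂ · cos Δλ )
  = atan2(0.93451, 0.34453) = 69.762° → normalised to [0°, 360°): 69.762°.

70°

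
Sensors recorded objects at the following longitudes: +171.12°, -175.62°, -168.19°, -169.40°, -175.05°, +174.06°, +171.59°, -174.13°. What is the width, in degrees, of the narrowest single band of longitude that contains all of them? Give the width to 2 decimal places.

20.69°

Sort the longitudes: -175.62°, -175.05°, -174.13°, -169.40°, -168.19°, +171.12°, +171.59°, +174.06°.
Eastward gaps between consecutive values (wrapping around): 0.57°, 0.92°, 4.73°, 1.21°, 339.31°, 0.47°, 2.47°, 10.32°.
Largest gap = 339.31° ⇒ minimal covering band is its complement: 360° − 339.31° = 20.69°.
Band runs from +171.12° eastward to -168.19°, crossing the antimeridian.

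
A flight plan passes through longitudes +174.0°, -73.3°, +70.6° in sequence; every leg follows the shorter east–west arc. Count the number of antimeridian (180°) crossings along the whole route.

1

Leg 1: +174.0° → -73.3°, shortest Δλ = 112.7° (east) — crosses 180°.
Leg 2: -73.3° → +70.6°, shortest Δλ = 143.9° (east) — does not cross 180°.
Total crossings: 1.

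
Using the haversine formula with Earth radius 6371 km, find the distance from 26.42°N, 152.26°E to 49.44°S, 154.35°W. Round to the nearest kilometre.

9949 km

Δλ = -154.35 − 152.26 = -306.61°; wrapped into (−180°, 180°]: 53.39°.
Δφ = -49.44 − 26.42 = -75.86°.
a = sin²(Δφ/2) + cos φ₁ · cos φ₂ · sin²(Δλ/2) = 0.495378.
c = 2·atan2(√a, √(1−a)) = 1.56155 rad → d = 6371·c ≈ 9948.65 km.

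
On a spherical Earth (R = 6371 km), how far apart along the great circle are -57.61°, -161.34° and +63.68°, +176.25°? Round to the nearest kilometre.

Δλ = 176.25 − -161.34 = 337.59°; wrapped into (−180°, 180°]: -22.41°.
Δφ = 63.68 − -57.61 = 121.29°.
a = sin²(Δφ/2) + cos φ₁ · cos φ₂ · sin²(Δλ/2) = 0.768653.
c = 2·atan2(√a, √(1−a)) = 2.13804 rad → d = 6371·c ≈ 13621.43 km.

13621 km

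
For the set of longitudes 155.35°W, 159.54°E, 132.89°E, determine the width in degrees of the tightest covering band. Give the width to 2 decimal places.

71.76°

Sort the longitudes: -155.35°, +132.89°, +159.54°.
Eastward gaps between consecutive values (wrapping around): 288.24°, 26.65°, 45.11°.
Largest gap = 288.24° ⇒ minimal covering band is its complement: 360° − 288.24° = 71.76°.
Band runs from +132.89° eastward to -155.35°, crossing the antimeridian.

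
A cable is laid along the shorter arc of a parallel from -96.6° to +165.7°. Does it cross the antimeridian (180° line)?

Naïve |165.7 − -96.6| = 262.3° > 180°, so the shorter arc goes the other way round — across 180°.
Signed shortest Δλ = ((165.7 − -96.6 + 180) mod 360) − 180 = -97.7°.
Going west by 97.7° from -96.6° passes through 180° before reaching +165.7°.

Yes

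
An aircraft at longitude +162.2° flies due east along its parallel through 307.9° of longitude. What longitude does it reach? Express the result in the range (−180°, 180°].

+110.1°

Start at +162.2°; shift +307.9° → +470.1°.
+470.1° lies outside (−180°, 180°]; subtract 360° → +110.1°.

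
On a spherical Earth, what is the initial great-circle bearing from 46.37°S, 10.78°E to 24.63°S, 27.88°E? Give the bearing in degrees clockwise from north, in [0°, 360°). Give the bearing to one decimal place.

38.1°

Δλ = 27.88 − 10.78 = 17.10°.
θ = atan2( sin Δλ · cos φ₂ , cos φ₁ · sin φ₂ − sin φ₁ · cos φ₂ · cos Δλ )
  = atan2(0.26729, 0.34131) = 38.065° → normalised to [0°, 360°): 38.065°.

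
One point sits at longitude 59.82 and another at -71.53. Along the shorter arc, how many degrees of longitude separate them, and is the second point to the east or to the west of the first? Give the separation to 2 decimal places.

131.35° west

Raw difference: -71.53 − 59.82 = -131.35°.
Normalise into (−180°, 180°]: -131.35° stays -131.35°.
Negative ⇒ the second point lies to the west; separation 131.35°.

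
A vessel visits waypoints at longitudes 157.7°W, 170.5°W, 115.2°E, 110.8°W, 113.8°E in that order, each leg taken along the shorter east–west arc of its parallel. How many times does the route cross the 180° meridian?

3

Leg 1: -157.7° → -170.5°, shortest Δλ = -12.8° (west) — does not cross 180°.
Leg 2: -170.5° → +115.2°, shortest Δλ = -74.3° (west) — crosses 180°.
Leg 3: +115.2° → -110.8°, shortest Δλ = 134.0° (east) — crosses 180°.
Leg 4: -110.8° → +113.8°, shortest Δλ = -135.4° (west) — crosses 180°.
Total crossings: 3.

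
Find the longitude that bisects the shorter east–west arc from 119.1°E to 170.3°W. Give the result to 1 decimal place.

Signed shortest Δλ from +119.1° to -170.3° is +70.6°.
Midpoint longitude = +119.1° + (+70.6°)/2 = +119.1° + 35.3° = +154.4°.
(The naïve average (+119.1 + -170.3)/2 = -25.6° is on the wrong side of the globe.)

154.4°E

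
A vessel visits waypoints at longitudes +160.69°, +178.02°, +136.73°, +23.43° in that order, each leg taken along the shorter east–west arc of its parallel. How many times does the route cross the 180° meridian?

0

Leg 1: +160.69° → +178.02°, shortest Δλ = 17.33° (east) — does not cross 180°.
Leg 2: +178.02° → +136.73°, shortest Δλ = -41.29° (west) — does not cross 180°.
Leg 3: +136.73° → +23.43°, shortest Δλ = -113.3° (west) — does not cross 180°.
Total crossings: 0.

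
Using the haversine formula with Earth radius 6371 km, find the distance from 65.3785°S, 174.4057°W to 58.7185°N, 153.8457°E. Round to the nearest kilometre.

14051 km

Δλ = 153.8457 − -174.4057 = 328.2514°; wrapped into (−180°, 180°]: -31.7486°.
Δφ = 58.7185 − -65.3785 = 124.0970°.
a = sin²(Δφ/2) + cos φ₁ · cos φ₂ · sin²(Δλ/2) = 0.796483.
c = 2·atan2(√a, √(1−a)) = 2.20553 rad → d = 6371·c ≈ 14051.45 km.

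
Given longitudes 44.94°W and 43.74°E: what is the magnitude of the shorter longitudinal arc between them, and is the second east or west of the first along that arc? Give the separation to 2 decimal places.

88.68° east

Raw difference: 43.74 − -44.94 = 88.68°.
Normalise into (−180°, 180°]: 88.68° stays 88.68°.
Positive ⇒ the second point lies to the east; separation 88.68°.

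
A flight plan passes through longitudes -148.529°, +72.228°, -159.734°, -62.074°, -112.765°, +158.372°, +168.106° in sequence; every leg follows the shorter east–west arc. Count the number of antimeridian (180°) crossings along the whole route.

3

Leg 1: -148.529° → +72.228°, shortest Δλ = -139.243° (west) — crosses 180°.
Leg 2: +72.228° → -159.734°, shortest Δλ = 128.038° (east) — crosses 180°.
Leg 3: -159.734° → -62.074°, shortest Δλ = 97.66° (east) — does not cross 180°.
Leg 4: -62.074° → -112.765°, shortest Δλ = -50.691° (west) — does not cross 180°.
Leg 5: -112.765° → +158.372°, shortest Δλ = -88.863° (west) — crosses 180°.
Leg 6: +158.372° → +168.106°, shortest Δλ = 9.734° (east) — does not cross 180°.
Total crossings: 3.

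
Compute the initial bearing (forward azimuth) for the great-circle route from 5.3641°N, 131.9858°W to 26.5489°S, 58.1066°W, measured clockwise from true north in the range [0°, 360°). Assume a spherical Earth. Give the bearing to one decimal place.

118.6°

Δλ = -58.1066 − -131.9858 = 73.8792°.
θ = atan2( sin Δλ · cos φ₂ , cos φ₁ · sin φ₂ − sin φ₁ · cos φ₂ · cos Δλ )
  = atan2(0.85938, -0.46822) = 118.583° → normalised to [0°, 360°): 118.583°.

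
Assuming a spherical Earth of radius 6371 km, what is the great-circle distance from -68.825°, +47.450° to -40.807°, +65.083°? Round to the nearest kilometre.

3285 km

Δλ = 65.083 − 47.450 = 17.633°.
Δφ = -40.807 − -68.825 = 28.018°.
a = sin²(Δφ/2) + cos φ₁ · cos φ₂ · sin²(Δλ/2) = 0.065023.
c = 2·atan2(√a, √(1−a)) = 0.51569 rad → d = 6371·c ≈ 3285.44 km.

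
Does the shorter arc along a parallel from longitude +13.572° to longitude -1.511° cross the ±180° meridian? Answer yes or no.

Signed shortest Δλ = ((-1.511 − 13.572 + 180) mod 360) − 180 = -15.083°.
Going west by 15.083° from +13.572° reaches -1.511° without touching 180°.

No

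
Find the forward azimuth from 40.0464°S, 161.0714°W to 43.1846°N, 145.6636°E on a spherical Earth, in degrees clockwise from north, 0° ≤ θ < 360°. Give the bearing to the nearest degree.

Δλ = 145.6636 − -161.0714 = 306.7350°; wrapped into (−180°, 180°]: -53.2650°.
θ = atan2( sin Δλ · cos φ₂ , cos φ₁ · sin φ₂ − sin φ₁ · cos φ₂ · cos Δλ )
  = atan2(-0.58435, 0.80449) = -35.993° → normalised to [0°, 360°): 324.007°.

324°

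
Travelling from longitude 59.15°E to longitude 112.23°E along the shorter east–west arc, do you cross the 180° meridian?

No

Signed shortest Δλ = ((112.23 − 59.15 + 180) mod 360) − 180 = 53.08°.
Going east by 53.08° from +59.15° reaches +112.23° without touching 180°.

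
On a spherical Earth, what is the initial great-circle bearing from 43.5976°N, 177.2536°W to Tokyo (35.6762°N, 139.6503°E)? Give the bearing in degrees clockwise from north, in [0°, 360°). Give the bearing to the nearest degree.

271°

Δλ = 139.6503 − -177.2536 = 316.9039°; wrapped into (−180°, 180°]: -43.0961°.
θ = atan2( sin Δλ · cos φ₂ , cos φ₁ · sin φ₂ − sin φ₁ · cos φ₂ · cos Δλ )
  = atan2(-0.55500, 0.01331) = -88.626° → normalised to [0°, 360°): 271.374°.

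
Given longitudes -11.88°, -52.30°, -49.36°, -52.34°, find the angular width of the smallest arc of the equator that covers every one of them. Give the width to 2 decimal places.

Sort the longitudes: -52.34°, -52.30°, -49.36°, -11.88°.
Eastward gaps between consecutive values (wrapping around): 0.04°, 2.94°, 37.48°, 319.54°.
Largest gap = 319.54° ⇒ minimal covering band is its complement: 360° − 319.54° = 40.46°.
Band runs from -52.34° eastward to -11.88°.

40.46°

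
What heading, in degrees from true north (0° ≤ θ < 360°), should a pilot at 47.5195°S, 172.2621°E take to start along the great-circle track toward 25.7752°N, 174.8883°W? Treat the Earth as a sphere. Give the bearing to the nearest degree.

12°

Δλ = -174.8883 − 172.2621 = -347.1504°; wrapped into (−180°, 180°]: 12.8496°.
θ = atan2( sin Δλ · cos φ₂ , cos φ₁ · sin φ₂ − sin φ₁ · cos φ₂ · cos Δλ )
  = atan2(0.20027, 0.94116) = 12.013° → normalised to [0°, 360°): 12.013°.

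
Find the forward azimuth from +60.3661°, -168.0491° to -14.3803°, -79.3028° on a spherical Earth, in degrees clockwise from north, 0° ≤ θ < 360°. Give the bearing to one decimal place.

98.3°

Δλ = -79.3028 − -168.0491 = 88.7463°.
θ = atan2( sin Δλ · cos φ₂ , cos φ₁ · sin φ₂ − sin φ₁ · cos φ₂ · cos Δλ )
  = atan2(0.96844, -0.14122) = 98.297° → normalised to [0°, 360°): 98.297°.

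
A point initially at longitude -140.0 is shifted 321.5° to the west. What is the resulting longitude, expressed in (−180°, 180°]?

Start at -140.0°; shift −321.5° → -461.5°.
-461.5° lies outside (−180°, 180°]; add 360° → -101.5°.

-101.5°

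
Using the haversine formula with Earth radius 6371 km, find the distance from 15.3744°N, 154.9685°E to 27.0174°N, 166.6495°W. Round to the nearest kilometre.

4165 km

Δλ = -166.6495 − 154.9685 = -321.6180°; wrapped into (−180°, 180°]: 38.3820°.
Δφ = 27.0174 − 15.3744 = 11.6430°.
a = sin²(Δφ/2) + cos φ₁ · cos φ₂ · sin²(Δλ/2) = 0.103107.
c = 2·atan2(√a, √(1−a)) = 0.65379 rad → d = 6371·c ≈ 4165.27 km.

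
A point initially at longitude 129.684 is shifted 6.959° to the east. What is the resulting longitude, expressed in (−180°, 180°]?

Start at +129.684°; shift +6.959° → +136.643°.
+136.643° already lies in (−180°, 180°].

+136.643°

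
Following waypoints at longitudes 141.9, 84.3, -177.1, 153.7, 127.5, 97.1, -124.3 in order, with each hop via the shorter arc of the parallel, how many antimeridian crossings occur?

3

Leg 1: +141.9° → +84.3°, shortest Δλ = -57.6° (west) — does not cross 180°.
Leg 2: +84.3° → -177.1°, shortest Δλ = 98.6° (east) — crosses 180°.
Leg 3: -177.1° → +153.7°, shortest Δλ = -29.2° (west) — crosses 180°.
Leg 4: +153.7° → +127.5°, shortest Δλ = -26.2° (west) — does not cross 180°.
Leg 5: +127.5° → +97.1°, shortest Δλ = -30.4° (west) — does not cross 180°.
Leg 6: +97.1° → -124.3°, shortest Δλ = 138.6° (east) — crosses 180°.
Total crossings: 3.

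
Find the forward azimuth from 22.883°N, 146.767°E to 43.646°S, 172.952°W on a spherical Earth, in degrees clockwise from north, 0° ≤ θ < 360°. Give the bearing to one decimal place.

151.2°

Δλ = -172.952 − 146.767 = -319.719°; wrapped into (−180°, 180°]: 40.281°.
θ = atan2( sin Δλ · cos φ₂ , cos φ₁ · sin φ₂ − sin φ₁ · cos φ₂ · cos Δλ )
  = atan2(0.46785, -0.85054) = 151.187° → normalised to [0°, 360°): 151.187°.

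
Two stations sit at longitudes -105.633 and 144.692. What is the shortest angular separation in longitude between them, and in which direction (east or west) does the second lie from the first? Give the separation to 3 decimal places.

Raw difference: 144.692 − -105.633 = 250.325°.
Normalise into (−180°, 180°]: 250.325° − 360° = -109.675°.
Negative ⇒ the second point lies to the west; separation 109.675°.

109.675° west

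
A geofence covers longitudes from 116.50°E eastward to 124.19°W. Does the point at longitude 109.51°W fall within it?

Band width going east from +116.50° to -124.19°: ((-124.19 − 116.50) mod 360) = 119.31°.
Offset of -109.51° east of the west edge: ((-109.51 − 116.50) mod 360) = 133.99°.
133.99° > 119.31° ⇒ outside.

No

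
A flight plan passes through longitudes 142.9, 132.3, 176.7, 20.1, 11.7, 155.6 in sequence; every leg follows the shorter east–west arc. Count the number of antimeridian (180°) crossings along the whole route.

0

Leg 1: +142.9° → +132.3°, shortest Δλ = -10.6° (west) — does not cross 180°.
Leg 2: +132.3° → +176.7°, shortest Δλ = 44.4° (east) — does not cross 180°.
Leg 3: +176.7° → +20.1°, shortest Δλ = -156.6° (west) — does not cross 180°.
Leg 4: +20.1° → +11.7°, shortest Δλ = -8.4° (west) — does not cross 180°.
Leg 5: +11.7° → +155.6°, shortest Δλ = 143.9° (east) — does not cross 180°.
Total crossings: 0.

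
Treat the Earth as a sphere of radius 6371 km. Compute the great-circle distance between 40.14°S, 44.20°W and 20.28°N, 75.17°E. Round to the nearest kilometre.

Δλ = 75.17 − -44.20 = 119.37°.
Δφ = 20.28 − -40.14 = 60.42°.
a = sin²(Δφ/2) + cos φ₁ · cos φ₂ · sin²(Δλ/2) = 0.787567.
c = 2·atan2(√a, √(1−a)) = 2.18357 rad → d = 6371·c ≈ 13911.49 km.

13911 km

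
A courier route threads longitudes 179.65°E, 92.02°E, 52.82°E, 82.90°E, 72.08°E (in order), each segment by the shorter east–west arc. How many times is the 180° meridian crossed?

Leg 1: +179.65° → +92.02°, shortest Δλ = -87.63° (west) — does not cross 180°.
Leg 2: +92.02° → +52.82°, shortest Δλ = -39.2° (west) — does not cross 180°.
Leg 3: +52.82° → +82.90°, shortest Δλ = 30.08° (east) — does not cross 180°.
Leg 4: +82.90° → +72.08°, shortest Δλ = -10.82° (west) — does not cross 180°.
Total crossings: 0.

0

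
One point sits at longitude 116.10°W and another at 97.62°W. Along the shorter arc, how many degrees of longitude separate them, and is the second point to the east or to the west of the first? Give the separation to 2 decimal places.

Raw difference: -97.62 − -116.10 = 18.48°.
Normalise into (−180°, 180°]: 18.48° stays 18.48°.
Positive ⇒ the second point lies to the east; separation 18.48°.

18.48° east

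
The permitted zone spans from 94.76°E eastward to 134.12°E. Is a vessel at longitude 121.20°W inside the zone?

Band width going east from +94.76° to +134.12°: ((134.12 − 94.76) mod 360) = 39.36°.
Offset of -121.20° east of the west edge: ((-121.20 − 94.76) mod 360) = 144.04°.
144.04° > 39.36° ⇒ outside.

No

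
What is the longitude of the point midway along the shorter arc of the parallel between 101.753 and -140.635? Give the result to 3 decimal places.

Signed shortest Δλ from +101.753° to -140.635° is +117.612°.
Midpoint longitude = +101.753° + (+117.612°)/2 = +101.753° + 58.806° = +160.559°.
(The naïve average (+101.753 + -140.635)/2 = -19.441° is on the wrong side of the globe.)

+160.559°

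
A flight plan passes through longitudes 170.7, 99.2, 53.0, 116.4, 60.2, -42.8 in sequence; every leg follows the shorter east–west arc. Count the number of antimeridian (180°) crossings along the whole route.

Leg 1: +170.7° → +99.2°, shortest Δλ = -71.5° (west) — does not cross 180°.
Leg 2: +99.2° → +53.0°, shortest Δλ = -46.2° (west) — does not cross 180°.
Leg 3: +53.0° → +116.4°, shortest Δλ = 63.4° (east) — does not cross 180°.
Leg 4: +116.4° → +60.2°, shortest Δλ = -56.2° (west) — does not cross 180°.
Leg 5: +60.2° → -42.8°, shortest Δλ = -103.0° (west) — does not cross 180°.
Total crossings: 0.

0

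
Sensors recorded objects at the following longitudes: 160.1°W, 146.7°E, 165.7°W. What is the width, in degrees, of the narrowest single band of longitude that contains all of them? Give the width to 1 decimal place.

Sort the longitudes: -165.7°, -160.1°, +146.7°.
Eastward gaps between consecutive values (wrapping around): 5.6°, 306.8°, 47.6°.
Largest gap = 306.8° ⇒ minimal covering band is its complement: 360° − 306.8° = 53.2°.
Band runs from +146.7° eastward to -160.1°, crossing the antimeridian.

53.2°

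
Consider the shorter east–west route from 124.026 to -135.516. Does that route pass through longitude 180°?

Naïve |-135.516 − 124.026| = 259.542° > 180°, so the shorter arc goes the other way round — across 180°.
Signed shortest Δλ = ((-135.516 − 124.026 + 180) mod 360) − 180 = 100.458°.
Going east by 100.458° from +124.026° passes through 180° before reaching -135.516°.

Yes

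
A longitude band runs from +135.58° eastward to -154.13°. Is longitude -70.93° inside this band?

Band width going east from +135.58° to -154.13°: ((-154.13 − 135.58) mod 360) = 70.29°.
Offset of -70.93° east of the west edge: ((-70.93 − 135.58) mod 360) = 153.49°.
153.49° > 70.29° ⇒ outside.

No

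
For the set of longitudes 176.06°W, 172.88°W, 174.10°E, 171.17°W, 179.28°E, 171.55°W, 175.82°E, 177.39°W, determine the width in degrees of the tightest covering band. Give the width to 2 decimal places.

Sort the longitudes: -177.39°, -176.06°, -172.88°, -171.55°, -171.17°, +174.10°, +175.82°, +179.28°.
Eastward gaps between consecutive values (wrapping around): 1.33°, 3.18°, 1.33°, 0.38°, 345.27°, 1.72°, 3.46°, 3.33°.
Largest gap = 345.27° ⇒ minimal covering band is its complement: 360° − 345.27° = 14.73°.
Band runs from +174.10° eastward to -171.17°, crossing the antimeridian.

14.73°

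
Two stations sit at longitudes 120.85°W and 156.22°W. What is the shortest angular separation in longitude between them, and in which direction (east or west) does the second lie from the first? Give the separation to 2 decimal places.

35.37° west

Raw difference: -156.22 − -120.85 = -35.37°.
Normalise into (−180°, 180°]: -35.37° stays -35.37°.
Negative ⇒ the second point lies to the west; separation 35.37°.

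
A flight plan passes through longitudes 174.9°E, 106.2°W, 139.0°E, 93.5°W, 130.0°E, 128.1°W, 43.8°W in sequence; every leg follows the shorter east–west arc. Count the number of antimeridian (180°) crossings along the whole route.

Leg 1: +174.9° → -106.2°, shortest Δλ = 78.9° (east) — crosses 180°.
Leg 2: -106.2° → +139.0°, shortest Δλ = -114.8° (west) — crosses 180°.
Leg 3: +139.0° → -93.5°, shortest Δλ = 127.5° (east) — crosses 180°.
Leg 4: -93.5° → +130.0°, shortest Δλ = -136.5° (west) — crosses 180°.
Leg 5: +130.0° → -128.1°, shortest Δλ = 101.9° (east) — crosses 180°.
Leg 6: -128.1° → -43.8°, shortest Δλ = 84.3° (east) — does not cross 180°.
Total crossings: 5.

5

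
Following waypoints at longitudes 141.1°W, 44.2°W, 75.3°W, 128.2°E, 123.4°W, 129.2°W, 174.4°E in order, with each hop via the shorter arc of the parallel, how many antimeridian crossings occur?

3

Leg 1: -141.1° → -44.2°, shortest Δλ = 96.9° (east) — does not cross 180°.
Leg 2: -44.2° → -75.3°, shortest Δλ = -31.1° (west) — does not cross 180°.
Leg 3: -75.3° → +128.2°, shortest Δλ = -156.5° (west) — crosses 180°.
Leg 4: +128.2° → -123.4°, shortest Δλ = 108.4° (east) — crosses 180°.
Leg 5: -123.4° → -129.2°, shortest Δλ = -5.8° (west) — does not cross 180°.
Leg 6: -129.2° → +174.4°, shortest Δλ = -56.4° (west) — crosses 180°.
Total crossings: 3.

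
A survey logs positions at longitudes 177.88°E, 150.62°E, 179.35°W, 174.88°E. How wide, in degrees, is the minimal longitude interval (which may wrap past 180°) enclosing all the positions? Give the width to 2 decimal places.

Sort the longitudes: -179.35°, +150.62°, +174.88°, +177.88°.
Eastward gaps between consecutive values (wrapping around): 329.97°, 24.26°, 3.00°, 2.77°.
Largest gap = 329.97° ⇒ minimal covering band is its complement: 360° − 329.97° = 30.03°.
Band runs from +150.62° eastward to -179.35°, crossing the antimeridian.

30.03°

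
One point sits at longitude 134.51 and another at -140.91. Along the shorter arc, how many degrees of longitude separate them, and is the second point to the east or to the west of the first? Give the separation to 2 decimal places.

84.58° east

Raw difference: -140.91 − 134.51 = -275.42°.
Normalise into (−180°, 180°]: -275.42° + 360° = 84.58°.
Positive ⇒ the second point lies to the east; separation 84.58°.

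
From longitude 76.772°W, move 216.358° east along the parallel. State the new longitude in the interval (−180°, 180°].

139.586°E

Start at -76.772°; shift +216.358° → +139.586°.
+139.586° already lies in (−180°, 180°].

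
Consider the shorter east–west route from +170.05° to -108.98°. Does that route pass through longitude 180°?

Naïve |-108.98 − 170.05| = 279.03° > 180°, so the shorter arc goes the other way round — across 180°.
Signed shortest Δλ = ((-108.98 − 170.05 + 180) mod 360) − 180 = 80.97°.
Going east by 80.97° from +170.05° passes through 180° before reaching -108.98°.

Yes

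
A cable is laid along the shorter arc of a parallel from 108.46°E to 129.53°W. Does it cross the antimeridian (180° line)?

Naïve |-129.53 − 108.46| = 237.99° > 180°, so the shorter arc goes the other way round — across 180°.
Signed shortest Δλ = ((-129.53 − 108.46 + 180) mod 360) − 180 = 122.01°.
Going east by 122.01° from +108.46° passes through 180° before reaching -129.53°.

Yes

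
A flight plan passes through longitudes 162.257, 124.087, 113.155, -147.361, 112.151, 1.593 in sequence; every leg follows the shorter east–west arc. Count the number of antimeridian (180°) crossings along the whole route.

Leg 1: +162.257° → +124.087°, shortest Δλ = -38.17° (west) — does not cross 180°.
Leg 2: +124.087° → +113.155°, shortest Δλ = -10.932° (west) — does not cross 180°.
Leg 3: +113.155° → -147.361°, shortest Δλ = 99.484° (east) — crosses 180°.
Leg 4: -147.361° → +112.151°, shortest Δλ = -100.488° (west) — crosses 180°.
Leg 5: +112.151° → +1.593°, shortest Δλ = -110.558° (west) — does not cross 180°.
Total crossings: 2.

2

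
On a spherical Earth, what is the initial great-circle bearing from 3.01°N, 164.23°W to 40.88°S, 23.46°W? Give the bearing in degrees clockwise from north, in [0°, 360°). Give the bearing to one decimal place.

142.5°

Δλ = -23.46 − -164.23 = 140.77°.
θ = atan2( sin Δλ · cos φ₂ , cos φ₁ · sin φ₂ − sin φ₁ · cos φ₂ · cos Δλ )
  = atan2(0.47817, -0.62282) = 142.485° → normalised to [0°, 360°): 142.485°.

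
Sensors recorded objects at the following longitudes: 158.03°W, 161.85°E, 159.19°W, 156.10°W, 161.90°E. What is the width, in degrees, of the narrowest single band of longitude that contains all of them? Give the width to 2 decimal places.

42.05°

Sort the longitudes: -159.19°, -158.03°, -156.10°, +161.85°, +161.90°.
Eastward gaps between consecutive values (wrapping around): 1.16°, 1.93°, 317.95°, 0.05°, 38.91°.
Largest gap = 317.95° ⇒ minimal covering band is its complement: 360° − 317.95° = 42.05°.
Band runs from +161.85° eastward to -156.10°, crossing the antimeridian.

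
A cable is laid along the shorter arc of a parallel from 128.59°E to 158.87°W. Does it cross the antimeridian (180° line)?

Yes

Naïve |-158.87 − 128.59| = 287.46° > 180°, so the shorter arc goes the other way round — across 180°.
Signed shortest Δλ = ((-158.87 − 128.59 + 180) mod 360) − 180 = 72.54°.
Going east by 72.54° from +128.59° passes through 180° before reaching -158.87°.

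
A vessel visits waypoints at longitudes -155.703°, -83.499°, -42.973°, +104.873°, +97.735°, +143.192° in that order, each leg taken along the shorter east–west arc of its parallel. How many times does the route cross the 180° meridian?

Leg 1: -155.703° → -83.499°, shortest Δλ = 72.204° (east) — does not cross 180°.
Leg 2: -83.499° → -42.973°, shortest Δλ = 40.526° (east) — does not cross 180°.
Leg 3: -42.973° → +104.873°, shortest Δλ = 147.846° (east) — does not cross 180°.
Leg 4: +104.873° → +97.735°, shortest Δλ = -7.138° (west) — does not cross 180°.
Leg 5: +97.735° → +143.192°, shortest Δλ = 45.457° (east) — does not cross 180°.
Total crossings: 0.

0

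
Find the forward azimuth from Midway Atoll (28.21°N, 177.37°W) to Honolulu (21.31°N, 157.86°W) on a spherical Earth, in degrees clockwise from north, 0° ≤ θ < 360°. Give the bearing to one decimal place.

Δλ = -157.86 − -177.37 = 19.51°.
θ = atan2( sin Δλ · cos φ₂ , cos φ₁ · sin φ₂ − sin φ₁ · cos φ₂ · cos Δλ )
  = atan2(0.31114, -0.09485) = 106.954° → normalised to [0°, 360°): 106.954°.

107.0°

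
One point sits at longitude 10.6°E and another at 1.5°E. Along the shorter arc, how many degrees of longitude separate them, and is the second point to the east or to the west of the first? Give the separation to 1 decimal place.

9.1° west

Raw difference: 1.5 − 10.6 = -9.1°.
Normalise into (−180°, 180°]: -9.1° stays -9.1°.
Negative ⇒ the second point lies to the west; separation 9.1°.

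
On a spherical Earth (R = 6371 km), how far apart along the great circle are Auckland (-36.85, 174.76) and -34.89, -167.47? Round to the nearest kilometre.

1614 km

Δλ = -167.47 − 174.76 = -342.23°; wrapped into (−180°, 180°]: 17.77°.
Δφ = -34.89 − -36.85 = 1.96°.
a = sin²(Δφ/2) + cos φ₁ · cos φ₂ · sin²(Δλ/2) = 0.015951.
c = 2·atan2(√a, √(1−a)) = 0.25327 rad → d = 6371·c ≈ 1613.56 km.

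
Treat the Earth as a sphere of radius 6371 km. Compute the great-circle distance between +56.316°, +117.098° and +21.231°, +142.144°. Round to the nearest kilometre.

4412 km

Δλ = 142.144 − 117.098 = 25.046°.
Δφ = 21.231 − 56.316 = -35.085°.
a = sin²(Δφ/2) + cos φ₁ · cos φ₂ · sin²(Δλ/2) = 0.115156.
c = 2·atan2(√a, √(1−a)) = 0.69244 rad → d = 6371·c ≈ 4411.55 km.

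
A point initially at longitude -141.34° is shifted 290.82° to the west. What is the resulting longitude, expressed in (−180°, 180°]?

-72.16°

Start at -141.34°; shift −290.82° → -432.16°.
-432.16° lies outside (−180°, 180°]; add 360° → -72.16°.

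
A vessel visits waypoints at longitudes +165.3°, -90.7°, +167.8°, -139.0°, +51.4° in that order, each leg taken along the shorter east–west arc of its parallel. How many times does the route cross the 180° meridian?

4

Leg 1: +165.3° → -90.7°, shortest Δλ = 104.0° (east) — crosses 180°.
Leg 2: -90.7° → +167.8°, shortest Δλ = -101.5° (west) — crosses 180°.
Leg 3: +167.8° → -139.0°, shortest Δλ = 53.2° (east) — crosses 180°.
Leg 4: -139.0° → +51.4°, shortest Δλ = -169.6° (west) — crosses 180°.
Total crossings: 4.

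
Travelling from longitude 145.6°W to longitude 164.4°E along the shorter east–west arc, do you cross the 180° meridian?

Naïve |164.4 − -145.6| = 310.0° > 180°, so the shorter arc goes the other way round — across 180°.
Signed shortest Δλ = ((164.4 − -145.6 + 180) mod 360) − 180 = -50.0°.
Going west by 50.0° from -145.6° passes through 180° before reaching +164.4°.

Yes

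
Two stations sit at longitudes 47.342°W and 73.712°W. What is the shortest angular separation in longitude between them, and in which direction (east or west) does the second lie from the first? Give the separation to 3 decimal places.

Raw difference: -73.712 − -47.342 = -26.37°.
Normalise into (−180°, 180°]: -26.37° stays -26.37°.
Negative ⇒ the second point lies to the west; separation 26.370°.

26.370° west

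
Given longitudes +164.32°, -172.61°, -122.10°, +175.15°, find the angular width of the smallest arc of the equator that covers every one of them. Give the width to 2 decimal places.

73.58°

Sort the longitudes: -172.61°, -122.10°, +164.32°, +175.15°.
Eastward gaps between consecutive values (wrapping around): 50.51°, 286.42°, 10.83°, 12.24°.
Largest gap = 286.42° ⇒ minimal covering band is its complement: 360° − 286.42° = 73.58°.
Band runs from +164.32° eastward to -122.10°, crossing the antimeridian.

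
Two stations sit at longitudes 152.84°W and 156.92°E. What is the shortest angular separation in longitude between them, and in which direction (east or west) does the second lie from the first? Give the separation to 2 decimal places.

Raw difference: 156.92 − -152.84 = 309.76°.
Normalise into (−180°, 180°]: 309.76° − 360° = -50.24°.
Negative ⇒ the second point lies to the west; separation 50.24°.

50.24° west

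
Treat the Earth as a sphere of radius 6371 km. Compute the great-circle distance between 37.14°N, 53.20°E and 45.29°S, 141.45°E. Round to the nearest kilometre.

12713 km

Δλ = 141.45 − 53.20 = 88.25°.
Δφ = -45.29 − 37.14 = -82.43°.
a = sin²(Δφ/2) + cos φ₁ · cos φ₂ · sin²(Δλ/2) = 0.705977.
c = 2·atan2(√a, √(1−a)) = 1.99539 rad → d = 6371·c ≈ 12712.66 km.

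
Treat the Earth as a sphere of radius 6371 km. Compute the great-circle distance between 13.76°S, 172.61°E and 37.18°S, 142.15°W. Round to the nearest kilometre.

5168 km

Δλ = -142.15 − 172.61 = -314.76°; wrapped into (−180°, 180°]: 45.24°.
Δφ = -37.18 − -13.76 = -23.42°.
a = sin²(Δφ/2) + cos φ₁ · cos φ₂ · sin²(Δλ/2) = 0.155672.
c = 2·atan2(√a, √(1−a)) = 0.81116 rad → d = 6371·c ≈ 5167.91 km.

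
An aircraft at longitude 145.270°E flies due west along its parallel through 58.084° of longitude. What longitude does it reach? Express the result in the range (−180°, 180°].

87.186°E

Start at +145.270°; shift −58.084° → +87.186°.
+87.186° already lies in (−180°, 180°].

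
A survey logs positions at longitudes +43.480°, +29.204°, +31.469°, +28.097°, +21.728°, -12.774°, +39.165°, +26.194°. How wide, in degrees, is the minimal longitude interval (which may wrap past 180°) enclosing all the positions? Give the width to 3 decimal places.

Sort the longitudes: -12.774°, +21.728°, +26.194°, +28.097°, +29.204°, +31.469°, +39.165°, +43.480°.
Eastward gaps between consecutive values (wrapping around): 34.502°, 4.466°, 1.903°, 1.107°, 2.265°, 7.696°, 4.315°, 303.746°.
Largest gap = 303.746° ⇒ minimal covering band is its complement: 360° − 303.746° = 56.254°.
Band runs from -12.774° eastward to +43.480°.

56.254°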